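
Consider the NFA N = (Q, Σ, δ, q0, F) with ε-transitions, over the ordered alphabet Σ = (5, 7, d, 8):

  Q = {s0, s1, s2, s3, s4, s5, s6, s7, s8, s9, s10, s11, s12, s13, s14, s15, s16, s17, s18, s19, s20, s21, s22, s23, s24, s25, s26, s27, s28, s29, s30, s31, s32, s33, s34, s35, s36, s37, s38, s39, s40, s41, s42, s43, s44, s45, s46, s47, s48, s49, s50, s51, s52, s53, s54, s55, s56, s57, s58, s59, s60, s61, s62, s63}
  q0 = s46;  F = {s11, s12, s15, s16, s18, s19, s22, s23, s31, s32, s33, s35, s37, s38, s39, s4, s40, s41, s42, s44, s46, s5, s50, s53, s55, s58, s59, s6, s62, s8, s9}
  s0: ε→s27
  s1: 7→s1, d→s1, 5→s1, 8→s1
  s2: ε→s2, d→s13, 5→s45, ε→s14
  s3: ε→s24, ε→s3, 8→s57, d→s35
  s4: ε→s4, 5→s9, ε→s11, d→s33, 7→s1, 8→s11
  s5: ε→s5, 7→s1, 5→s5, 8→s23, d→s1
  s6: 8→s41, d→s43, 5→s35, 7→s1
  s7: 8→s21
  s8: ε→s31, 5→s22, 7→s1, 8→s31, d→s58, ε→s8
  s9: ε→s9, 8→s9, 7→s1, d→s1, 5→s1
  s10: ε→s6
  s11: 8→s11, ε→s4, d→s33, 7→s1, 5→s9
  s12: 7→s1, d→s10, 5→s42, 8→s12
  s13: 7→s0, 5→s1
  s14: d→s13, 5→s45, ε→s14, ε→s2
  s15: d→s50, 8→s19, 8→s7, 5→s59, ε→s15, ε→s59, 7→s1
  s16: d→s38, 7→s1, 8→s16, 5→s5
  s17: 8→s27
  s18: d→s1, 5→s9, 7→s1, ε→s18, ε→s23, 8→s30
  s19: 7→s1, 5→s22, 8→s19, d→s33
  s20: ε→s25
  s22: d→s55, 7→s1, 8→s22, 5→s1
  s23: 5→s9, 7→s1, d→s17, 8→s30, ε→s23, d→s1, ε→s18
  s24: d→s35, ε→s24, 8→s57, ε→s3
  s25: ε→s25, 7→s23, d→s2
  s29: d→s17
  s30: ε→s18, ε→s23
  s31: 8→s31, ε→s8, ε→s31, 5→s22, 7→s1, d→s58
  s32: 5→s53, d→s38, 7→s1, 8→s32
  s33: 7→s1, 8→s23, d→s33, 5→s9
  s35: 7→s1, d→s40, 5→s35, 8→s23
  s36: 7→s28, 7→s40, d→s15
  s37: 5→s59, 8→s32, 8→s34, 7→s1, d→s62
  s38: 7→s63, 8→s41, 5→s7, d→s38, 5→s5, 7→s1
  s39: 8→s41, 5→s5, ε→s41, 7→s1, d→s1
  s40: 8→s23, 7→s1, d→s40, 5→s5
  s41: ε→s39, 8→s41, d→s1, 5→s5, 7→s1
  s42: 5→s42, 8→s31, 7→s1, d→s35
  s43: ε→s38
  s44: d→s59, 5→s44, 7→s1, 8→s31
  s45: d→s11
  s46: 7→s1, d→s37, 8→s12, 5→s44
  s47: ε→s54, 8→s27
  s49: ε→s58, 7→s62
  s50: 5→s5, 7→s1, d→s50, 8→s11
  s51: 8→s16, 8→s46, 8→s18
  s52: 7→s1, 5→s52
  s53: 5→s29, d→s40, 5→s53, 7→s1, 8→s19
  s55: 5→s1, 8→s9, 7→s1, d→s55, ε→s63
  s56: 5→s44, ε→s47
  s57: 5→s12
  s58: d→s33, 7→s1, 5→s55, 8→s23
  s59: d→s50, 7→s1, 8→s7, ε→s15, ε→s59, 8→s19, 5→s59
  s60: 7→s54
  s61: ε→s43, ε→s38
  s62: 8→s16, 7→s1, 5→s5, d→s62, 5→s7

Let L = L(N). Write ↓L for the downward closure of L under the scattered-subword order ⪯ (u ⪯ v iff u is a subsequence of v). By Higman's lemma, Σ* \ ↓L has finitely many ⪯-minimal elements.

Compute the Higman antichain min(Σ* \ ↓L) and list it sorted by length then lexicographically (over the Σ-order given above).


min(Σ*\↓L) = [7, 5855, dd5d, 8d8d].

|Q|=64, |F|=31, |δ|=205 (40 ε).
min D↑ (27 st, q0=0, F={2}): 0:5→1,7→2,d→3,8→4 1:5→1,7→2,d→5,8→6 2:5→2,7→2,d→2,8→2 3:5→5,7→2,d→7,8→8 4:5→9,7→2,d→10,8→4 5:5→5,7→2,d→11,8→12 6:5→13,7→2,d→14,8→6 7:5→15,7→2,d→7,8→16 8:5→17,7→2,d→18,8→8 9:5→9,7→2,d→19,8→6 10:5→19,7→2,d→18,8→20 11:5→15,7→2,d→11,8→21 12:5→13,7→2,d→22,8→12 13:5→2,7→2,d→23,8→13 14:5→23,7→2,d→22,8→24 15:5→15,7→2,d→2,8→24 16:5→15,7→2,d→18,8→16 17:5→17,7→2,d→25,8→12 18:5→15,7→2,d→18,8→20 19:5→19,7→2,d→25,8→24 20:5→15,7→2,d→2,8→20 21:5→26,7→2,d→22,8→21 22:5→26,7→2,d→22,8→24 23:5→2,7→2,d→23,8→26 24:5→26,7→2,d→2,8→24 25:5→15,7→2,d→25,8→24 26:5→2,7→2,d→2,8→26 [Hopcroft].
'7': N↓-sim [42, 2] end={s1,s63} rej; 1/1 del acc.
'5855': N↓-sim [42, 29, 19, 5, 1] end={s1} — reject; 4/4 single-dels accept.
'dd5d': run [42, 36, 23, 10, 3] end={s1,s17,s27} ∉↓L; 4/4 del acc.
'8d8d': run [42, 35, 22, 11, 3] end={s1,s17,s27} rej; 4/4 del acc.
4 minimals (antichain).


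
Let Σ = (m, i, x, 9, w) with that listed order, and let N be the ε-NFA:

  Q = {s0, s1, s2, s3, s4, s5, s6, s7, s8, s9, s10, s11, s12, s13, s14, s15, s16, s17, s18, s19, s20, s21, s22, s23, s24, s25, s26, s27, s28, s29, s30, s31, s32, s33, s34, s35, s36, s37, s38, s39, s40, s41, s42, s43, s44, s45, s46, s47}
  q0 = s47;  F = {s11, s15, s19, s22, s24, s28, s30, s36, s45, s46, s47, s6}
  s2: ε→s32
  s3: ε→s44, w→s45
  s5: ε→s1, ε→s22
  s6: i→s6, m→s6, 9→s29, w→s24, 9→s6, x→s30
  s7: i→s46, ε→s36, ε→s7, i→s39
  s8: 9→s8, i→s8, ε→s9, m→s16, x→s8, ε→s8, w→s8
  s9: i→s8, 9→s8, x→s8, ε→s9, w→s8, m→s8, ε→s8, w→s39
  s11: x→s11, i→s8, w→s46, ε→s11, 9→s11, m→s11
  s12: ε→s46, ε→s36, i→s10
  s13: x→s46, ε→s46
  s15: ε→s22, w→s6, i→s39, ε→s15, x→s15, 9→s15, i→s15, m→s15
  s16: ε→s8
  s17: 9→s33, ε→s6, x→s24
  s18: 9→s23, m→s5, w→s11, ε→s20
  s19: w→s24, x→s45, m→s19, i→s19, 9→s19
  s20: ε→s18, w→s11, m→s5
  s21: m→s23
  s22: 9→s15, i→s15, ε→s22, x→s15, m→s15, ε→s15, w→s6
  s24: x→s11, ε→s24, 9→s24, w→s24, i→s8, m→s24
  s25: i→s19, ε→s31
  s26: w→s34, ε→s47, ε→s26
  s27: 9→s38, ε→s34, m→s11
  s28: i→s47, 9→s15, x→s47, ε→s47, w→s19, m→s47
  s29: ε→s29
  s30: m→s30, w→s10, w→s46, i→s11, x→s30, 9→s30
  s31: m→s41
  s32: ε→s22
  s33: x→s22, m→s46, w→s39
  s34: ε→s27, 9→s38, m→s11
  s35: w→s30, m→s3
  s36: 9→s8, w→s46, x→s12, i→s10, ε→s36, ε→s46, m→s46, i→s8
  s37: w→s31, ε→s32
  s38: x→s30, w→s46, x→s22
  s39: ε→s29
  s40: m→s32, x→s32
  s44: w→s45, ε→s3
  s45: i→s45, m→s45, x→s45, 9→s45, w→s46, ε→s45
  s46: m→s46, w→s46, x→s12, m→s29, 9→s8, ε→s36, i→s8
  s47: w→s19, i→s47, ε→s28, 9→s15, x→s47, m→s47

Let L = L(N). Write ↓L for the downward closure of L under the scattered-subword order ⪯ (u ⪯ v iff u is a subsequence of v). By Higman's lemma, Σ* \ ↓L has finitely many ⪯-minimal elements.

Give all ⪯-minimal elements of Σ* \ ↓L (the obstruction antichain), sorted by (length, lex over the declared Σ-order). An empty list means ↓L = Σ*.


|Q|=48, |F|=12, |δ|=147 (39 ε).
min D↑ (10 st, q0=0, F={8}): 0:m→0,i→0,x→0,9→1,w→2 1:m→1,i→1,x→1,9→1,w→3 2:m→2,i→2,x→4,9→2,w→5 3:m→3,i→3,x→6,9→3,w→5 4:m→4,i→4,x→4,9→4,w→7 5:m→5,i→8,x→9,9→5,w→5 6:m→6,i→9,x→6,9→6,w→7 7:m→7,i→8,x→7,9→8,w→7 8:m→8,i→8,x→8,9→8,w→8 9:m→9,i→8,x→9,9→9,w→7.
'wwi': N↓-sim [19, 15, 11, 6] end={s10,s16,s29,s39,s8,s9} rej; 3/3 del acc.
'wxw9': N↓-sim [19, 15, 12, 9, 5] end={s16,s29,s39,s8,s9} — reject; 4/4 deletions ∈↓L.
'9wxii': run [19, 17, 13, 11, 10, 6] end={s10,s16,s29,s39,s8,s9} ∉↓L; 5/5 single-dels accept.
3 words, ⪯-incomp.

min(Σ*\↓L) = [wwi, wxw9, 9wxii].


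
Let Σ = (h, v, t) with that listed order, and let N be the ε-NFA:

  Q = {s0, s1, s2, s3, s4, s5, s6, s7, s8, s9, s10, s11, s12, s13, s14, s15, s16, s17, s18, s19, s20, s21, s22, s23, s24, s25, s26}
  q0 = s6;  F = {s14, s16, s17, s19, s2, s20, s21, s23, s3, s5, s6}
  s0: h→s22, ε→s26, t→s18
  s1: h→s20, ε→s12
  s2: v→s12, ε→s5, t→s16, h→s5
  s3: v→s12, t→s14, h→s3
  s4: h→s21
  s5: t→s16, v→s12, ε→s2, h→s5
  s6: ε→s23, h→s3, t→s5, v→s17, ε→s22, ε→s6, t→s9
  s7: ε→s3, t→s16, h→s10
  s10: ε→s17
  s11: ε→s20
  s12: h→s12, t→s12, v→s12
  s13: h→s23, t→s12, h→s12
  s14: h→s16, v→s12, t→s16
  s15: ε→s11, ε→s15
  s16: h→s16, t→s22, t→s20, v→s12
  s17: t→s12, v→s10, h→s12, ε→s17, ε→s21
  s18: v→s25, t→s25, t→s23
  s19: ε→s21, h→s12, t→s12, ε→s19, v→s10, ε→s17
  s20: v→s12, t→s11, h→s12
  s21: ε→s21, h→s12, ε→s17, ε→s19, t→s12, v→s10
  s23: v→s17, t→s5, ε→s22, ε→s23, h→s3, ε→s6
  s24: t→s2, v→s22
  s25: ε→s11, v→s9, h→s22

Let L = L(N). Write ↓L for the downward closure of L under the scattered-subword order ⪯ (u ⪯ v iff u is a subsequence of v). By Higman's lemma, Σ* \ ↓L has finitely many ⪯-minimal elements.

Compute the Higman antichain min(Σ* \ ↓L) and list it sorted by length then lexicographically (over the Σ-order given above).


|Q|=27, |F|=11, |δ|=78 (24 ε).
min D↑ (8 st, q0=0, F={4}): 0:h→1,v→2,t→3 1:h→1,v→4,t→5 2:h→4,v→2,t→4 3:h→3,v→4,t→6 4:h→4,v→4,t→4 5:h→6,v→4,t→6 6:h→6,v→4,t→7 7:h→4,v→4,t→7 (ε-aug+det+¬).
'hv': |S_i|=[16, 9, 1] end={s12} ∉↓L; 2/2 single-dels accept.
'vh': run [16, 5, 1] end={s12} ∉↓L; 2/2 deletions ∈↓L.
'vt': N↓-sim [16, 5, 1] end={s12} — reject; 2/2 del acc.
'tv': N↓-sim [16, 9, 1] end={s12} — reject; 2/2 del acc.
'ttth': run [16, 9, 5, 4, 1] end={s12} ∉↓L; 4/4 del acc.
'hthth': run [16, 9, 6, 5, 4, 1] end={s12} — reject; 5/5 deletions ∈↓L.
6 words, ⪯-incomp.

A = [hv, vh, vt, tv, ttth, hthth].


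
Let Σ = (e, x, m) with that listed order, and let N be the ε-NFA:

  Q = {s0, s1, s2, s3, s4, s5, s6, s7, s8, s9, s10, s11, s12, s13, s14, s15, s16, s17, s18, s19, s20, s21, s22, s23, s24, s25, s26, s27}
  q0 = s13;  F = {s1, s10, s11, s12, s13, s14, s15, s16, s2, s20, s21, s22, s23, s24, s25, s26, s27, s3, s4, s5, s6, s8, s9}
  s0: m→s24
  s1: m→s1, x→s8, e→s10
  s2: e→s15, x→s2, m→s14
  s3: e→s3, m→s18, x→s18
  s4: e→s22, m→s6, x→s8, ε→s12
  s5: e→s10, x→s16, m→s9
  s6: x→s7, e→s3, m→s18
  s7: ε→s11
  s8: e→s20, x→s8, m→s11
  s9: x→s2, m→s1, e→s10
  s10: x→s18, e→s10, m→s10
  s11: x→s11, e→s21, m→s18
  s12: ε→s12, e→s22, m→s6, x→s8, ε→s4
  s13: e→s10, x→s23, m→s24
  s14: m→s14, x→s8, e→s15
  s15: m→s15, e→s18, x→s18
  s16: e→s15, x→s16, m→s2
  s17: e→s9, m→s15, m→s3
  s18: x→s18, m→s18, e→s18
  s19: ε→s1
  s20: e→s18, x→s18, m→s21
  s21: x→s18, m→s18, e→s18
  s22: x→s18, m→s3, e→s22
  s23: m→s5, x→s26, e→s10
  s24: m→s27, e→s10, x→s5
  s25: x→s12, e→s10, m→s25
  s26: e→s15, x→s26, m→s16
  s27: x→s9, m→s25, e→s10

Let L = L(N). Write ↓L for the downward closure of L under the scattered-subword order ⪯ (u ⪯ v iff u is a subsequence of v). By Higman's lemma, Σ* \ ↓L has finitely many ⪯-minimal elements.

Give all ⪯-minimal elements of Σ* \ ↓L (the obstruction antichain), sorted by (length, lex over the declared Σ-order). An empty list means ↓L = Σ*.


Antichain: [ex, xxee, mmmxmm].

|Q|=28, |F|=23, |δ|=81 (5 ε).
min D↑ (23 st, q0=0, F={4}): 0:e→1,x→2,m→3 1:e→1,x→4,m→1 2:e→1,x→5,m→6 3:e→1,x→6,m→7 4:e→4,x→4,m→4 5:e→8,x→5,m→9 6:e→1,x→9,m→10 7:e→1,x→10,m→11 8:e→4,x→4,m→8 9:e→8,x→9,m→12 10:e→1,x→12,m→13 11:e→1,x→14,m→11 12:e→8,x→12,m→15 13:e→1,x→16,m→13 14:e→17,x→16,m→18 15:e→8,x→16,m→15 16:e→19,x→16,m→20 17:e→17,x→4,m→21 18:e→21,x→20,m→4 19:e→4,x→4,m→22 20:e→22,x→20,m→4 21:e→21,x→4,m→4 22:e→4,x→4,m→4 (ε-aug+det+¬).
'ex': |S_i|=[25, 7, 1] end={s18} ∉↓L; 2/2 del acc.
'xxee': run [25, 21, 11, 4, 1] end={s18} ∉↓L; 4/4 del acc.
'mmmxmm': |S_i|=[25, 22, 19, 16, 11, 6, 1] end={s18} — reject; 6/6 deletions ∈↓L.
3 obstructions.


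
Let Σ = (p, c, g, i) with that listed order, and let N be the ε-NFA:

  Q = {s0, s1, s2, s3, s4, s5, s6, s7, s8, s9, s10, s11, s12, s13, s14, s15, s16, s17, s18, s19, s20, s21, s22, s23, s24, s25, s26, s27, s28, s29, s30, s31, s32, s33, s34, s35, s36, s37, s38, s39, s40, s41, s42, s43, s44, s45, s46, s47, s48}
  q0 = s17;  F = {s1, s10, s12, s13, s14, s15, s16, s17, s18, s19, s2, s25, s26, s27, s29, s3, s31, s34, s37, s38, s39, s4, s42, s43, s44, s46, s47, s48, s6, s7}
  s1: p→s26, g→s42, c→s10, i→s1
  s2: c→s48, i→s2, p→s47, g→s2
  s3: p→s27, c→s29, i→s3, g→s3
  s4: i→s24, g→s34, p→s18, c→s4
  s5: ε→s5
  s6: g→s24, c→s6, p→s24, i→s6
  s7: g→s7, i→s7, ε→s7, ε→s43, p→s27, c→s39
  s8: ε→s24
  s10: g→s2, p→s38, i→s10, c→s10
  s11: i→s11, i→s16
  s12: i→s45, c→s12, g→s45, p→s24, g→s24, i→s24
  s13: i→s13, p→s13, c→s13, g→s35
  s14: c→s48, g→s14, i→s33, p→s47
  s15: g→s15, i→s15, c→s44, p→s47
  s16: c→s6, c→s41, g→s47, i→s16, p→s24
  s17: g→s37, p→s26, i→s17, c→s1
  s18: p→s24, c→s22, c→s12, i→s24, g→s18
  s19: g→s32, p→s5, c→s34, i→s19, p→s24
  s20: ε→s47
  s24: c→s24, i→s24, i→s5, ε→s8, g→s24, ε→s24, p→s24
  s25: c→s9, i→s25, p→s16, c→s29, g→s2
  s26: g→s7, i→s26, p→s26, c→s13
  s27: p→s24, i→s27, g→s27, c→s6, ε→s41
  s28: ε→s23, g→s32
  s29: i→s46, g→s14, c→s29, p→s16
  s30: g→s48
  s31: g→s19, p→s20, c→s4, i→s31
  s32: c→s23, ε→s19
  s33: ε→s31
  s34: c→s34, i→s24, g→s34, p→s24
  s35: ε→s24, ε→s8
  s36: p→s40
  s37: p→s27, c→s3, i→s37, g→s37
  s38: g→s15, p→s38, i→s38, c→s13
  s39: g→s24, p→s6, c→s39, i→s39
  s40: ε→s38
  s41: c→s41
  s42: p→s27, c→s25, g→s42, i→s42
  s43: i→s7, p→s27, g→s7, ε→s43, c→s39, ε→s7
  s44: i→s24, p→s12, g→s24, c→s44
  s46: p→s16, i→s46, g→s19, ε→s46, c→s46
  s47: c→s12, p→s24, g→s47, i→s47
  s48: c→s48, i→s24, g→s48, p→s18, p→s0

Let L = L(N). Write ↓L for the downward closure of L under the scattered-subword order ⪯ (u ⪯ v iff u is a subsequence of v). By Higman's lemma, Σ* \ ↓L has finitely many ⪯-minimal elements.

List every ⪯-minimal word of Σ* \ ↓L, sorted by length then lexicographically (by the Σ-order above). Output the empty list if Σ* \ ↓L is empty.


A = [pcg, gpp, ccgci, gccigp].

|Q|=49, |F|=30, |δ|=156 (17 ε).
min D↑ (30 st, q0=0, F={10}): 0:p→1,c→2,g→3,i→0 1:p→1,c→4,g→5,i→1 2:p→1,c→6,g→7,i→2 3:p→8,c→9,g→3,i→3 4:p→4,c→4,g→10,i→4 5:p→8,c→11,g→5,i→5 6:p→12,c→6,g→13,i→6 7:p→8,c→14,g→7,i→7 8:p→10,c→15,g→8,i→8 9:p→8,c→16,g→9,i→9 10:p→10,c→10,g→10,i→10 11:p→15,c→11,g→10,i→11 12:p→12,c→4,g→17,i→12 13:p→18,c→19,g→13,i→13 14:p→20,c→16,g→13,i→14 15:p→10,c→15,g→10,i→15 16:p→20,c→16,g→21,i→22 17:p→18,c→23,g→17,i→17 18:p→10,c→24,g→18,i→18 19:p→25,c→19,g→19,i→10 20:p→10,c→15,g→18,i→20 21:p→18,c→19,g→21,i→26 22:p→20,c→22,g→27,i→22 23:p→24,c→23,g→10,i→10 24:p→10,c→24,g→10,i→10 25:p→10,c→24,g→25,i→10 26:p→18,c→28,g→27,i→26 27:p→10,c→29,g→27,i→27 28:p→25,c→28,g→29,i→10 29:p→10,c→29,g→29,i→10.
'pcg': N↓-sim [43, 23, 12, 5] end={s24,s35,s45,s5,s8} — reject; 3/3 del acc.
'gpp': |S_i|=[43, 37, 14, 3] end={s24,s5,s8} rej; 3/3 single-dels accept.
'ccgci': |S_i|=[43, 41, 34, 23, 13, 4] end={s24,s45,s5,s8} ∉↓L; 5/5 deletions ∈↓L.
'gccigp': run [43, 37, 31, 27, 21, 12, 3] end={s24,s5,s8} ∉↓L; 6/6 del acc.
4 words, ⪯-incomp.


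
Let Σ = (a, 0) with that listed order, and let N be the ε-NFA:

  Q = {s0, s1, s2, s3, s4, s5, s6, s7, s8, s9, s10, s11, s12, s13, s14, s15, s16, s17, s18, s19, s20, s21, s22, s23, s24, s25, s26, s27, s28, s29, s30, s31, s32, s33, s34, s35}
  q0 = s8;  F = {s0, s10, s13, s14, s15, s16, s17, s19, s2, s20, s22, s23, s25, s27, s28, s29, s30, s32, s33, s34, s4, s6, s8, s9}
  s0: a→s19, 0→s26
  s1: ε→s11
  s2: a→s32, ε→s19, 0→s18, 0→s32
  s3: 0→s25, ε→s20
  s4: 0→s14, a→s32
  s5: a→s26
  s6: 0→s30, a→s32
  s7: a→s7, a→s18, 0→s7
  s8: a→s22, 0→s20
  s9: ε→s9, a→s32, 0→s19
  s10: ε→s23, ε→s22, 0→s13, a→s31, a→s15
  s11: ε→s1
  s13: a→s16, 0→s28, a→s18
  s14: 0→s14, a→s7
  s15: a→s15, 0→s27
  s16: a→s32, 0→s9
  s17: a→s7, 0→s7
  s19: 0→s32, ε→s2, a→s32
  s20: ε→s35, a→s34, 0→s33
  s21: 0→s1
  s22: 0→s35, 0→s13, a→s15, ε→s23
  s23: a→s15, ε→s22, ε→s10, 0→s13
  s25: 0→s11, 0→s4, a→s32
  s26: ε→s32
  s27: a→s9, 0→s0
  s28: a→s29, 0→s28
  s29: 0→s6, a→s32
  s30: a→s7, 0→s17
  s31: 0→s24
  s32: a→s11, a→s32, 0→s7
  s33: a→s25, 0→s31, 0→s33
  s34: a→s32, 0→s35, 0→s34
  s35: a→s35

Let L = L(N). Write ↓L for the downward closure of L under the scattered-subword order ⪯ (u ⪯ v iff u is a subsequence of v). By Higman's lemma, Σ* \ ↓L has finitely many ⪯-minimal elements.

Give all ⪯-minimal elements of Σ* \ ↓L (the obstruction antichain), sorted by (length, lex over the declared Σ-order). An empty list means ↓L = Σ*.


|Q|=36, |F|=24, |δ|=77 (13 ε).
min D↑ (22 st, q0=0, F={15}): 0:a→1,0→2 1:a→3,0→4 2:a→5,0→6 3:a→3,0→7 4:a→8,0→9 5:a→10,0→5 6:a→11,0→6 7:a→12,0→13 8:a→10,0→12 9:a→14,0→9 10:a→10,0→15 11:a→10,0→16 12:a→10,0→17 13:a→17,0→10 14:a→10,0→18 15:a→15,0→15 16:a→10,0→19 17:a→10,0→10 18:a→10,0→20 19:a→15,0→19 20:a→15,0→21 21:a→15,0→15 (ε-aug+det+¬).
'0aa0': run [32, 27, 18, 6, 2] end={s18,s7} — reject; 4/4 deletions ∈↓L.
'aa0000': N↓-sim [32, 29, 20, 15, 11, 7, 2] end={s18,s7} — reject; 6/6 deletions ∈↓L.
'00a00a': |S_i|=[32, 27, 23, 15, 10, 5, 2] end={s18,s7} — reject; 6/6 deletions ∈↓L.
3 minimals (antichain).

A = [0aa0, aa0000, 00a00a].


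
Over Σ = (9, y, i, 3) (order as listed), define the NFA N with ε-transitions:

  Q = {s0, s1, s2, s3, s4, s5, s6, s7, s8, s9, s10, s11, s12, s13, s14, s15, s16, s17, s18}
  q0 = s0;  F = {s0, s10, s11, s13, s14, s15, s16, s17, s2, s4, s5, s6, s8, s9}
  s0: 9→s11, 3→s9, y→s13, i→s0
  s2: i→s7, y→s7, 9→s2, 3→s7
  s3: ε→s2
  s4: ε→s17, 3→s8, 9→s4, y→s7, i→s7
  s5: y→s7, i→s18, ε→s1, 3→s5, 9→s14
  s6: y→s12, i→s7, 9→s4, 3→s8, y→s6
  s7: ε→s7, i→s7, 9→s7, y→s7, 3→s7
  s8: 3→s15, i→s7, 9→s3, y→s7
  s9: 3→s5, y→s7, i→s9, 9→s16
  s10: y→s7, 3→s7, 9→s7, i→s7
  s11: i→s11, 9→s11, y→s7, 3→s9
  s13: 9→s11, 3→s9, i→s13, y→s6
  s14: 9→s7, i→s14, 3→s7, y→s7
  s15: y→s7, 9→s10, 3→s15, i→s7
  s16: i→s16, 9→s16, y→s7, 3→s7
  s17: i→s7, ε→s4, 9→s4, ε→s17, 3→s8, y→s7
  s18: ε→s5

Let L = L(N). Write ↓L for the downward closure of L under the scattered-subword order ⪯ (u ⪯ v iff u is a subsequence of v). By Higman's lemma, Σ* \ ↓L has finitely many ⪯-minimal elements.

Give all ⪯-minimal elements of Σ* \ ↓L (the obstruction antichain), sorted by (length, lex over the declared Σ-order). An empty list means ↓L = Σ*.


|Q|=19, |F|=14, |δ|=68 (7 ε).
min D↑ (14 st, q0=0, F={4}): 0:9→1,y→2,i→0,3→3 1:9→1,y→4,i→1,3→3 2:9→1,y→5,i→2,3→3 3:9→6,y→4,i→3,3→7 4:9→4,y→4,i→4,3→4 5:9→8,y→5,i→4,3→9 6:9→6,y→4,i→6,3→4 7:9→10,y→4,i→7,3→7 8:9→8,y→4,i→4,3→9 9:9→11,y→4,i→4,3→12 10:9→4,y→4,i→10,3→4 11:9→11,y→4,i→4,3→4 12:9→13,y→4,i→4,3→12 13:9→4,y→4,i→4,3→4 [Hopcroft].
'9y': run [19, 15, 1] end={s7} ∉↓L; 2/2 del acc.
'3y': |S_i|=[19, 12, 1] end={s7} ∉↓L; 2/2 single-dels accept.
'yyi': |S_i|=[19, 18, 10, 1] end={s7} rej; 3/3 deletions ∈↓L.
'393': |S_i|=[19, 12, 6, 1] end={s7} — reject; 3/3 del acc.
'3399': N↓-sim [19, 12, 7, 3, 1] end={s7} ∉↓L; 4/4 deletions ∈↓L.
5 obstructions.

min(Σ*\↓L) = [9y, 3y, yyi, 393, 3399].


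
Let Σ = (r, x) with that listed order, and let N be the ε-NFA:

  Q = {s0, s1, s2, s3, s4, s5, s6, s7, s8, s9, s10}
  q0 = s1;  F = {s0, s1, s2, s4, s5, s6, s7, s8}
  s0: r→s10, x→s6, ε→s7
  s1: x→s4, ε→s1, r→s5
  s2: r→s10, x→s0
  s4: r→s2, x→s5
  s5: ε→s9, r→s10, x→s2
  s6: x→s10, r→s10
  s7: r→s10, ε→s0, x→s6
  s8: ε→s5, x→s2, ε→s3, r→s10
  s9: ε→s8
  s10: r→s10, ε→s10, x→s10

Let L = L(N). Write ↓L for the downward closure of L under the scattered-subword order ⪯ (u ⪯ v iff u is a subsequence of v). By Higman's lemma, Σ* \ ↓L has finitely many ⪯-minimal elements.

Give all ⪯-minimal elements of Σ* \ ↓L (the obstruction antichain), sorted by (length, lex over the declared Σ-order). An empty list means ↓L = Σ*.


min(Σ*\↓L) = [rr, xxr, rxxxx, xrxxx, xxxxxx].

|Q|=11, |F|=8, |δ|=26 (8 ε).
min D↑ (7 st, q0=0, F={3}): 0:r→1,x→2 1:r→3,x→4 2:r→4,x→1 3:r→3,x→3 4:r→3,x→5 5:r→3,x→6 6:r→3,x→3.
'rr': |S_i|=[11, 9, 1] end={s10} rej; 2/2 single-dels accept.
'xxr': N↓-sim [11, 10, 9, 1] end={s10} — reject; 3/3 deletions ∈↓L.
'rxxxx': run [11, 9, 5, 4, 2, 1] end={s10} — reject; 5/5 del acc.
'xrxxx': N↓-sim [11, 10, 5, 4, 2, 1] end={s10} — reject; 5/5 deletions ∈↓L.
'xxxxxx': N↓-sim [11, 10, 9, 5, 4, 2, 1] end={s10} — reject; 6/6 del acc.
5 obstructions.


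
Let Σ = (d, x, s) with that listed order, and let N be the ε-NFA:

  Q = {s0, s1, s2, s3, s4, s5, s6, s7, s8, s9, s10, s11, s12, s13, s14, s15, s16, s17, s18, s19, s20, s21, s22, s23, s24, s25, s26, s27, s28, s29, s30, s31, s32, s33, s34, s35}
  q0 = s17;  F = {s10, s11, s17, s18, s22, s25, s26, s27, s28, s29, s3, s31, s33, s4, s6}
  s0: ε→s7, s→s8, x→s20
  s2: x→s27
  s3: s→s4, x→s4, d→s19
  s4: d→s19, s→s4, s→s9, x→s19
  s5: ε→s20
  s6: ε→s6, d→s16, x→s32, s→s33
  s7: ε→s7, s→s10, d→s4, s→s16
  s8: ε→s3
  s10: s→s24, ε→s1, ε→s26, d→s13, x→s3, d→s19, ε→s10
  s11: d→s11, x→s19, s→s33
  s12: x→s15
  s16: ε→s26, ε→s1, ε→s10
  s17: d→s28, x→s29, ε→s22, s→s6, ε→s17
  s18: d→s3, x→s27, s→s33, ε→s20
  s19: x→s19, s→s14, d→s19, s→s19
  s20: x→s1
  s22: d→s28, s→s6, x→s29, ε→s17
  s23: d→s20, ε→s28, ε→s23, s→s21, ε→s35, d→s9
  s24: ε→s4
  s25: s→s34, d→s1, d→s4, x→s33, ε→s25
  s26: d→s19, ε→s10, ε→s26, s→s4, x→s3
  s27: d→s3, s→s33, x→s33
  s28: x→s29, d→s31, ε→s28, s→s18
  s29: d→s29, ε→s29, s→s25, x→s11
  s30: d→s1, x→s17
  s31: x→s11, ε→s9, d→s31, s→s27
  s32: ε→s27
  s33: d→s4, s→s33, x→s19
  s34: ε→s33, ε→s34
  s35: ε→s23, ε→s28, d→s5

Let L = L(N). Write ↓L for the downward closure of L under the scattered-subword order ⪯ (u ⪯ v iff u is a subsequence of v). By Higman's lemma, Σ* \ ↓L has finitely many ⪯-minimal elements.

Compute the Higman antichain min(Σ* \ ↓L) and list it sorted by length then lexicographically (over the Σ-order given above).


min(Σ*\↓L) = [xxx, sdd, ssx, ddxx, xsdx].

|Q|=36, |F|=15, |δ|=96 (30 ε).
min D↑ (14 st, q0=0, F={12}): 0:d→1,x→2,s→3 1:d→4,x→2,s→5 2:d→2,x→6,s→7 3:d→8,x→9,s→10 4:d→4,x→6,s→9 5:d→11,x→9,s→10 6:d→6,x→12,s→10 7:d→13,x→10,s→10 8:d→12,x→11,s→13 9:d→11,x→10,s→10 10:d→13,x→12,s→10 11:d→12,x→13,s→13 12:d→12,x→12,s→12 13:d→12,x→12,s→13 [Hopcroft].
'xxx': N↓-sim [25, 13, 6, 2] end={s14,s19} rej; 3/3 del acc.
'sdd': run [25, 19, 11, 3] end={s13,s14,s19} rej; 3/3 del acc.
'ssx': N↓-sim [25, 19, 7, 2] end={s14,s19} rej; 3/3 del acc.
'ddxx': N↓-sim [25, 21, 14, 6, 2] end={s14,s19} — reject; 4/4 deletions ∈↓L.
'xsdx': run [25, 13, 8, 5, 2] end={s14,s19} rej; 4/4 deletions ∈↓L.
5 minimals (antichain).


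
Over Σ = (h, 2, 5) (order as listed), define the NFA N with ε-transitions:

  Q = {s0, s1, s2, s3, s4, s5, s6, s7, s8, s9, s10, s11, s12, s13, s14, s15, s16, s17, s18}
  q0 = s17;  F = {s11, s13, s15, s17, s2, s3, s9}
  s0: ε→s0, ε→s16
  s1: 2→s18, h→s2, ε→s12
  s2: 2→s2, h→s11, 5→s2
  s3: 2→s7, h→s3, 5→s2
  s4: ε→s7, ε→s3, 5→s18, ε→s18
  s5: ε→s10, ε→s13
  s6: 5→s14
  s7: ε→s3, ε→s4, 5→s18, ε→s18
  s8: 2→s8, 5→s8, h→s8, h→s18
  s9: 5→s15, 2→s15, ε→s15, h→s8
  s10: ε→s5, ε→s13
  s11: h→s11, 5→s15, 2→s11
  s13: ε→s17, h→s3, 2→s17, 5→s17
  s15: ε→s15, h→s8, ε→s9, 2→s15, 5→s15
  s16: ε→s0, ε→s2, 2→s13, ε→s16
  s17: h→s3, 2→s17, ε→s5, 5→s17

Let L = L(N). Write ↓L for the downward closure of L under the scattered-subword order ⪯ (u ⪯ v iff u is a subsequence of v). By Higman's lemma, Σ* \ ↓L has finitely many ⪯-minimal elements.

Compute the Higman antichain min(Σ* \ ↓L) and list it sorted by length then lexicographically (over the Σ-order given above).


|Q|=19, |F|=7, |δ|=52 (21 ε).
min D↑ (6 st, q0=0, F={5}): 0:h→1,2→0,5→0 1:h→1,2→1,5→2 2:h→3,2→2,5→2 3:h→3,2→3,5→4 4:h→5,2→4,5→4 5:h→5,2→5,5→5 [Hopcroft].
'h5h5h': N↓-sim [13, 9, 6, 5, 4, 2] end={s18,s8} — reject; 5/5 del acc.
1 obstructions.

Antichain: [h5h5h].


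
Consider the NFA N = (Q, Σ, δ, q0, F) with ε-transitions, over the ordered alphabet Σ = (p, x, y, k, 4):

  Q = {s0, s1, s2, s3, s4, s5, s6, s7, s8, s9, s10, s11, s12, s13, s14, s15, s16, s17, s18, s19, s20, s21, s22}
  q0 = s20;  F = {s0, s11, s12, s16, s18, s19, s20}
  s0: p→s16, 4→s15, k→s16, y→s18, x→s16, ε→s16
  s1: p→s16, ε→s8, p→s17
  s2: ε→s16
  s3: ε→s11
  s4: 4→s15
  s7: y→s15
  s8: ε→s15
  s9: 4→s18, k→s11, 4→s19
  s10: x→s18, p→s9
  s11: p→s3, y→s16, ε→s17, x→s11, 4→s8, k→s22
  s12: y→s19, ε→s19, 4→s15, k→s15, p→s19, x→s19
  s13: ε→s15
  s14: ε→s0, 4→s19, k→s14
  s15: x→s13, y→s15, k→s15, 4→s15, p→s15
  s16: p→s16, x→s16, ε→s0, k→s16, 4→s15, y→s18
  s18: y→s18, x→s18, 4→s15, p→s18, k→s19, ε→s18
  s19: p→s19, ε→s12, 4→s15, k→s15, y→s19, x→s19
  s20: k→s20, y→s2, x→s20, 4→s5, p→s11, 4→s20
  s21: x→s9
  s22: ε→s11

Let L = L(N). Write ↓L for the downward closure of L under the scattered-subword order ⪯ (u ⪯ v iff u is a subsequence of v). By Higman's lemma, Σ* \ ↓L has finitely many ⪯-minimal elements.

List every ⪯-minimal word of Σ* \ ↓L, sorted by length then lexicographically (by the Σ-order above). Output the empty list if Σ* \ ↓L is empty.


A = [p4, y4, yykk].

|Q|=23, |F|=7, |δ|=66 (13 ε).
min D↑ (6 st, q0=0, F={3}): 0:p→1,x→0,y→2,k→0,4→0 1:p→1,x→1,y→2,k→1,4→3 2:p→2,x→2,y→4,k→2,4→3 3:p→3,x→3,y→3,k→3,4→3 4:p→4,x→4,y→4,k→5,4→3 5:p→5,x→5,y→5,k→3,4→3.
'p4': run [15, 12, 3] end={s13,s15,s8} rej; 2/2 single-dels accept.
'y4': run [15, 8, 2] end={s13,s15} ∉↓L; 2/2 deletions ∈↓L.
'yykk': run [15, 8, 5, 4, 2] end={s13,s15} rej; 4/4 deletions ∈↓L.
3 minimals (antichain).


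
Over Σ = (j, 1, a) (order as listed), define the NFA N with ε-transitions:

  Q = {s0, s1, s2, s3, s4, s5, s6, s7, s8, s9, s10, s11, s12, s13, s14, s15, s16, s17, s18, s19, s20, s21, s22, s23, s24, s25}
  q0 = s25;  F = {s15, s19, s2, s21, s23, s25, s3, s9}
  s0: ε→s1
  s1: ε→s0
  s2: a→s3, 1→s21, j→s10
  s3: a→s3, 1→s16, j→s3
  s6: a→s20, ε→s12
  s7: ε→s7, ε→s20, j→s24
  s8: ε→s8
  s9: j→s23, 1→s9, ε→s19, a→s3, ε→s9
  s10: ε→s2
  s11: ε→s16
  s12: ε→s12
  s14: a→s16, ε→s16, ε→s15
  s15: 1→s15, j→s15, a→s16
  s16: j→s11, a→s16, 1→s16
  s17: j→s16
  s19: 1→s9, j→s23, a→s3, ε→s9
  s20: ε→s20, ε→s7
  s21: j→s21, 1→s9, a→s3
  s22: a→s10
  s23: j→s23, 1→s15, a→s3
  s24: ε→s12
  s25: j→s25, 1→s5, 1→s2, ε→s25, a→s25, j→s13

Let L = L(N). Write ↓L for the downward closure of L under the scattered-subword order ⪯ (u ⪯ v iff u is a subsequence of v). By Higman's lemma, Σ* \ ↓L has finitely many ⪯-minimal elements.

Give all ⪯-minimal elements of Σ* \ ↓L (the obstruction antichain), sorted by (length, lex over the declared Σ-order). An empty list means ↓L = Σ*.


min(Σ*\↓L) = [1a1, 111j1a].

|Q|=26, |F|=8, |δ|=52 (18 ε).
min D↑ (8 st, q0=0, F={5}): 0:j→0,1→1,a→0 1:j→1,1→2,a→3 2:j→2,1→4,a→3 3:j→3,1→5,a→3 4:j→6,1→4,a→3 5:j→5,1→5,a→5 6:j→6,1→7,a→3 7:j→7,1→7,a→5 [Hopcroft].
'1a1': |S_i|=[13, 11, 3, 2] end={s11,s16} — reject; 3/3 deletions ∈↓L.
'111j1a': N↓-sim [13, 11, 8, 7, 5, 3, 2] end={s11,s16} — reject; 6/6 single-dels accept.
2 obstructions.


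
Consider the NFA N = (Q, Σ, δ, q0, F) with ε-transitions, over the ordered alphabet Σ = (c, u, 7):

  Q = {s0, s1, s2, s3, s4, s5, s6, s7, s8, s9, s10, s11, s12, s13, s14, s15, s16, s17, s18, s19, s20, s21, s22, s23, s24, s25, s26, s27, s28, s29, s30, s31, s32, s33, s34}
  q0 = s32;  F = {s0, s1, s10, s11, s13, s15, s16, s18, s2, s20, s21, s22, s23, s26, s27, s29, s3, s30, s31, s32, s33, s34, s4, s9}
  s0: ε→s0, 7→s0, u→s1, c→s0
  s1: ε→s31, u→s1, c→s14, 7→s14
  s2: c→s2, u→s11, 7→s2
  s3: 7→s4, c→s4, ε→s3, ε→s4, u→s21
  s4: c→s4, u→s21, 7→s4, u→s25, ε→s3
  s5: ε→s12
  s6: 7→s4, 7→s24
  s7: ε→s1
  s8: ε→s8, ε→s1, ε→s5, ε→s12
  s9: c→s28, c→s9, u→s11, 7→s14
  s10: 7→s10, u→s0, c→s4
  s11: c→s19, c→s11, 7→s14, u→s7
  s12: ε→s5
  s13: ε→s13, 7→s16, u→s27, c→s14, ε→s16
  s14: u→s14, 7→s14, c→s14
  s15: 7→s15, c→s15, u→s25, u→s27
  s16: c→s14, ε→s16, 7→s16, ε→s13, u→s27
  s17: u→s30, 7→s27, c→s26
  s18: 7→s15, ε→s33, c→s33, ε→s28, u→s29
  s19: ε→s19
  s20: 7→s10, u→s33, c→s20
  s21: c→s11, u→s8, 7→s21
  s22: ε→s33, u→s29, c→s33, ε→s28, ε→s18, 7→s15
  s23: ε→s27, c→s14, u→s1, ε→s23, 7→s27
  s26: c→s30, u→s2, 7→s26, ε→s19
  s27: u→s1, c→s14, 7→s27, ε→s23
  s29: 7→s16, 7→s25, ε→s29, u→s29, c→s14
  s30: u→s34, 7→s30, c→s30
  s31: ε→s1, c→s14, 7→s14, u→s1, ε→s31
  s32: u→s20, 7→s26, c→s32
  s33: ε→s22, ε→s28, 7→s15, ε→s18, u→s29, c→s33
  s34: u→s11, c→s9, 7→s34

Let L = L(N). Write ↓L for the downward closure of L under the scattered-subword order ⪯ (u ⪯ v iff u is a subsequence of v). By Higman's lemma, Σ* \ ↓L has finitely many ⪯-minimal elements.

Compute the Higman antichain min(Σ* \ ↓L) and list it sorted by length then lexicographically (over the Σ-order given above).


|Q|=35, |F|=24, |δ|=117 (32 ε).
min D↑ (19 st, q0=0, F={13}): 0:c→0,u→1,7→2 1:c→1,u→3,7→4 2:c→5,u→6,7→2 3:c→3,u→7,7→8 4:c→9,u→10,7→4 5:c→5,u→11,7→5 6:c→6,u→12,7→6 7:c→13,u→7,7→14 8:c→8,u→15,7→8 9:c→9,u→16,7→9 10:c→10,u→17,7→10 11:c→18,u→12,7→11 12:c→12,u→17,7→13 13:c→13,u→13,7→13 14:c→13,u→15,7→14 15:c→13,u→17,7→15 16:c→12,u→17,7→16 17:c→13,u→17,7→13 18:c→18,u→12,7→13 [Hopcroft].
'uuuc': run [32, 29, 22, 13, 1] end={s14} — reject; 4/4 del acc.
'7uu7': N↓-sim [32, 26, 18, 9, 1] end={s14} — reject; 4/4 deletions ∈↓L.
'7cuc7': N↓-sim [32, 26, 22, 16, 8, 1] end={s14} rej; 5/5 deletions ∈↓L.
3 obstructions.

min(Σ*\↓L) = [uuuc, 7uu7, 7cuc7].


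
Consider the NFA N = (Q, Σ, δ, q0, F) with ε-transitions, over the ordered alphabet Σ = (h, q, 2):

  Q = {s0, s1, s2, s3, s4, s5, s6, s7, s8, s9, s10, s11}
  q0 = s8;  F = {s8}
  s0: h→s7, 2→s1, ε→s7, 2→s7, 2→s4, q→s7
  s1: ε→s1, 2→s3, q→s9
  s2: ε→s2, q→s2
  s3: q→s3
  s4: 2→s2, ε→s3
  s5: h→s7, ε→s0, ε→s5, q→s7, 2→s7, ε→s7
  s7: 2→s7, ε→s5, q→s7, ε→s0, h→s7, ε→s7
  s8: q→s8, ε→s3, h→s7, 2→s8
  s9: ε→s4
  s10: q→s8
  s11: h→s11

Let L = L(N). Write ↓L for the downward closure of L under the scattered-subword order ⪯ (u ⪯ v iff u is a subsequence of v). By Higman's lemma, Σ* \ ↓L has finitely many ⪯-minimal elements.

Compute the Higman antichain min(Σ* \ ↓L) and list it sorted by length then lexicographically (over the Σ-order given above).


min(Σ*\↓L) = [h].

|Q|=12, |F|=1, |δ|=33 (12 ε).
min D↑ (2 st, q0=0, F={1}): 0:h→1,q→0,2→0 1:h→1,q→1,2→1.
'h': |S_i|=[9, 8] end={s0,s1,s2,s3,s4,s5,s7,s9} ∉↓L; 1/1 deletions ∈↓L.
1 minimals (antichain).


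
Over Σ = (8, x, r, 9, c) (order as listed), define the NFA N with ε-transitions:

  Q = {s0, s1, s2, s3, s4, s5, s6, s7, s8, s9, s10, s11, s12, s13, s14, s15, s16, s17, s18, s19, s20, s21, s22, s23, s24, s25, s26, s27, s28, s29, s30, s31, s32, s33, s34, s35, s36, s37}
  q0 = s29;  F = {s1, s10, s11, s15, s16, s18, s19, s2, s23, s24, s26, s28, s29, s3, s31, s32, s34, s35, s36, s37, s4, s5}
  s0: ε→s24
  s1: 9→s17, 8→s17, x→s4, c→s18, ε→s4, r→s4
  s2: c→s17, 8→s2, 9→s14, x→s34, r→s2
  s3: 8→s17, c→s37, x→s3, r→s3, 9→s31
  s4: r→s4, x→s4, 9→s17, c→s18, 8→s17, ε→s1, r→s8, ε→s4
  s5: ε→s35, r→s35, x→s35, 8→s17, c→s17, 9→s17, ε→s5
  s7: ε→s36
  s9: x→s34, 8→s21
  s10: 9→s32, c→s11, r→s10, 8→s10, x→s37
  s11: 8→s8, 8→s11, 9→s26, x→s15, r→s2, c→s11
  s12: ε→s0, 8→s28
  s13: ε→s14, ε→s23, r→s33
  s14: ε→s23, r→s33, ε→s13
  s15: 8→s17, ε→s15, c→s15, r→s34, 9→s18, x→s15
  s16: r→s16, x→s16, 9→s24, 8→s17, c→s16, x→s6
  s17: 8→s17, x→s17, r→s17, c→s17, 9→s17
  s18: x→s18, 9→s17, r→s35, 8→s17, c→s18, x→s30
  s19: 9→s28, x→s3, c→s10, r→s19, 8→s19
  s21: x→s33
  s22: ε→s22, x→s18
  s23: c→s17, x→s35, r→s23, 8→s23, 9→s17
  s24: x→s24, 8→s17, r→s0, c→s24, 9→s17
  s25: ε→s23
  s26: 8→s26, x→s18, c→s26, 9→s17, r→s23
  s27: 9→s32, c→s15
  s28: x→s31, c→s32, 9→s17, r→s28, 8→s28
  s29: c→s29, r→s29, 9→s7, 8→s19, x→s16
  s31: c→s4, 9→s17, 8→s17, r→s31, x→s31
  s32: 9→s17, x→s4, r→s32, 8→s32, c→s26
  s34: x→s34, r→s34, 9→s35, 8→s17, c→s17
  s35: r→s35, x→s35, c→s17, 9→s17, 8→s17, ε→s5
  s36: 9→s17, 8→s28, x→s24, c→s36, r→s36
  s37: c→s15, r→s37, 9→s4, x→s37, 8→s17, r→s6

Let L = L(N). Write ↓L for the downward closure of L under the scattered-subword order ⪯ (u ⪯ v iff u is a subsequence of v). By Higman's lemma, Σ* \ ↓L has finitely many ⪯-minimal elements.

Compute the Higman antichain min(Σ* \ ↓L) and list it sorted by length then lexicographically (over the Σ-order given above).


Antichain: [x8, 99, 8ccrc].

|Q|=38, |F|=22, |δ|=145 (16 ε).
min D↑ (21 st, q0=0, F={7}): 0:8→1,x→2,r→0,9→3,c→0 1:8→1,x→4,r→1,9→5,c→6 2:8→7,x→2,r→2,9→8,c→2 3:8→5,x→8,r→3,9→7,c→3 4:8→7,x→4,r→4,9→9,c→10 5:8→5,x→9,r→5,9→7,c→11 6:8→6,x→10,r→6,9→11,c→12 7:8→7,x→7,r→7,9→7,c→7 8:8→7,x→8,r→8,9→7,c→8 9:8→7,x→9,r→9,9→7,c→13 10:8→7,x→10,r→10,9→13,c→14 11:8→11,x→13,r→11,9→7,c→15 12:8→12,x→14,r→16,9→15,c→12 13:8→7,x→13,r→13,9→7,c→17 14:8→7,x→14,r→18,9→17,c→14 15:8→15,x→17,r→19,9→7,c→15 16:8→16,x→18,r→16,9→19,c→7 17:8→7,x→17,r→20,9→7,c→17 18:8→7,x→18,r→18,9→20,c→7 19:8→19,x→20,r→19,9→7,c→7 20:8→7,x→20,r→20,9→7,c→7.
'x8': |S_i|=[31, 17, 1] end={s17} ∉↓L; 2/2 del acc.
'99': run [31, 20, 1] end={s17} — reject; 2/2 single-dels accept.
'8ccrc': |S_i|=[31, 25, 21, 15, 9, 1] end={s17} — reject; 5/5 single-dels accept.
3 minimals (antichain).


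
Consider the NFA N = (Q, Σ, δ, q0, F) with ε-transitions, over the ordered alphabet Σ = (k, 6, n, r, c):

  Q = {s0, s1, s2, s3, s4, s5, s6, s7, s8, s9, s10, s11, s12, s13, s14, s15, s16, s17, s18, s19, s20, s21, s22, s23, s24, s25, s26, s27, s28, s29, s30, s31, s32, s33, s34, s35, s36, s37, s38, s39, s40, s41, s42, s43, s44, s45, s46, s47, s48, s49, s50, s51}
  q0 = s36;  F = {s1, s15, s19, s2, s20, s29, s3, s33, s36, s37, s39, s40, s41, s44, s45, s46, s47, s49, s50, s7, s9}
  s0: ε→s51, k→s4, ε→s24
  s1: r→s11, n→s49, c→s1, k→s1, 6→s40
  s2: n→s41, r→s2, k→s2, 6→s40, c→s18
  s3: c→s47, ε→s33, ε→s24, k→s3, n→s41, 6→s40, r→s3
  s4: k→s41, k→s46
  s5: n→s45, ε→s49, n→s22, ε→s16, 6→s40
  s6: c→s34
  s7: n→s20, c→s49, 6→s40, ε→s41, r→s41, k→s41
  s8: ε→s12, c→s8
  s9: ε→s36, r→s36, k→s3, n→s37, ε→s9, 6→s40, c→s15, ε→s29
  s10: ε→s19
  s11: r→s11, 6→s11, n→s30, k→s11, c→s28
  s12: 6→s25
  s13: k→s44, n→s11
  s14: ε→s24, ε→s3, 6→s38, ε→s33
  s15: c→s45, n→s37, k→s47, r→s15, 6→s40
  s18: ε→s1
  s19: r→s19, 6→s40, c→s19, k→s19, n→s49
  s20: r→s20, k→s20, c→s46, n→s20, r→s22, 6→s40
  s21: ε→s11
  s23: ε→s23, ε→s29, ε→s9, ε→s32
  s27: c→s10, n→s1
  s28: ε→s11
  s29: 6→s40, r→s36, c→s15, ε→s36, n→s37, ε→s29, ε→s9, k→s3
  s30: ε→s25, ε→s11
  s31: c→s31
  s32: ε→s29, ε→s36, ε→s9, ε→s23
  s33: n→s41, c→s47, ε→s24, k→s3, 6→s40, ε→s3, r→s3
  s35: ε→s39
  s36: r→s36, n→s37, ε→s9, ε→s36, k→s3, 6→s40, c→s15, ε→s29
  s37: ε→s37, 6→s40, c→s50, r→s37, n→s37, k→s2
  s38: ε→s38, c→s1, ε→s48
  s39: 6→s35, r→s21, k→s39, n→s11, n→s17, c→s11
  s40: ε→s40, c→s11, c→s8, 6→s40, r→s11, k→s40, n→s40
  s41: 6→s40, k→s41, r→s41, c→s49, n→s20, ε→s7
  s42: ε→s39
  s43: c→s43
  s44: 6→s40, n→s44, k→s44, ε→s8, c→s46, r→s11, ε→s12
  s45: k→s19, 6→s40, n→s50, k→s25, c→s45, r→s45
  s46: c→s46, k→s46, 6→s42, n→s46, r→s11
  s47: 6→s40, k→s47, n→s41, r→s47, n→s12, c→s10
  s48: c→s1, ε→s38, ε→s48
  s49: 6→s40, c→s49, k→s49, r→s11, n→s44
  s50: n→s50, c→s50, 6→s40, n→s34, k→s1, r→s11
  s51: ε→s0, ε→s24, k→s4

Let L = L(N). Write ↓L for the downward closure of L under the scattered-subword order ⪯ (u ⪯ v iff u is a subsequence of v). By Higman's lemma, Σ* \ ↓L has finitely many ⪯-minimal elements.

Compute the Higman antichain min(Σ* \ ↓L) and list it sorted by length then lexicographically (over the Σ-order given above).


|Q|=52, |F|=21, |δ|=184 (49 ε).
min D↑ (18 st, q0=0, F={7}): 0:k→1,6→2,n→3,r→0,c→4 1:k→1,6→2,n→5,r→1,c→6 2:k→2,6→2,n→2,r→7,c→7 3:k→8,6→2,n→3,r→3,c→9 4:k→6,6→2,n→3,r→4,c→10 5:k→5,6→2,n→11,r→5,c→12 6:k→6,6→2,n→5,r→6,c→13 7:k→7,6→7,n→7,r→7,c→7 8:k→8,6→2,n→5,r→8,c→14 9:k→14,6→2,n→9,r→7,c→9 10:k→13,6→2,n→9,r→10,c→10 11:k→11,6→2,n→11,r→11,c→15 12:k→12,6→2,n→16,r→7,c→12 13:k→13,6→2,n→12,r→13,c→13 14:k→14,6→2,n→12,r→7,c→14 15:k→15,6→17,n→15,r→7,c→15 16:k→16,6→2,n→16,r→7,c→15 17:k→17,6→17,n→7,r→7,c→7 [Hopcroft].
'6r': N↓-sim [36, 12, 5] end={s11,s21,s25,s28,s30} ∉↓L; 2/2 single-dels accept.
'6c': N↓-sim [36, 12, 6] end={s11,s12,s25,s28,s30,s8} — reject; 2/2 del acc.
'ncr': run [36, 25, 19, 5] end={s11,s21,s25,s28,s30} — reject; 3/3 single-dels accept.
'ccnr': |S_i|=[36, 30, 22, 18, 5] end={s11,s21,s25,s28,s30} — reject; 4/4 single-dels accept.
'knnc6n': |S_i|=[36, 28, 19, 16, 12, 9, 5] end={s11,s17,s25,s28,s30} ∉↓L; 6/6 single-dels accept.
5 obstructions.

A = [6r, 6c, ncr, ccnr, knnc6n].


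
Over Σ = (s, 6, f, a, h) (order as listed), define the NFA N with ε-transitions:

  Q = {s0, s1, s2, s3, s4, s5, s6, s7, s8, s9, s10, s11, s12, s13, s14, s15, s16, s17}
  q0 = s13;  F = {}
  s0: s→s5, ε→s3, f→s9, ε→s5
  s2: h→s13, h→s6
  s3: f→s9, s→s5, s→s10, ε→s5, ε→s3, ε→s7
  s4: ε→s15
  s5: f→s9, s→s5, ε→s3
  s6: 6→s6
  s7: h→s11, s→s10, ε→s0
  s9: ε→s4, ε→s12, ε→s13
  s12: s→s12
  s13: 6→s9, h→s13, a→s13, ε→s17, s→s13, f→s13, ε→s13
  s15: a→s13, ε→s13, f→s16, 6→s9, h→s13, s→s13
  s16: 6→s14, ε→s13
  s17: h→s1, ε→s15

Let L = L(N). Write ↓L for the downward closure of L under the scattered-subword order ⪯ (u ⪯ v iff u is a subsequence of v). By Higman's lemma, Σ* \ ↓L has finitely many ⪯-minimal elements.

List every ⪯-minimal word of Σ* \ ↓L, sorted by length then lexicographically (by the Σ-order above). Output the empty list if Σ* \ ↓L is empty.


Antichain: [ε].

|Q|=18, |F|=0, |δ|=41 (16 ε).
min D↑ (1 st, q0=0, F={0}): 0:s→0,6→0,f→0,a→0,h→0 (ε-aug+det+¬).
ε ∈ L(D↑) — L = ∅.
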